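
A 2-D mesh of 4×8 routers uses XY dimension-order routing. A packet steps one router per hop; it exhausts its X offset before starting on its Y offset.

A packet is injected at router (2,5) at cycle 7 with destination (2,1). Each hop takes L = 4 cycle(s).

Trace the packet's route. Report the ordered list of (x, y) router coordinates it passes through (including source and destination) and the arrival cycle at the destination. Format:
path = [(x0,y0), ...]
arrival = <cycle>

  0. router=(2,5) cycle=7 (inject)
  1. router=(2,4) cycle=11 dir=S
  2. router=(2,3) cycle=15 dir=S
  3. router=(2,2) cycle=19 dir=S
  4. router=(2,1) cycle=23 dir=S

path = [(2,5), (2,4), (2,3), (2,2), (2,1)]
arrival = 23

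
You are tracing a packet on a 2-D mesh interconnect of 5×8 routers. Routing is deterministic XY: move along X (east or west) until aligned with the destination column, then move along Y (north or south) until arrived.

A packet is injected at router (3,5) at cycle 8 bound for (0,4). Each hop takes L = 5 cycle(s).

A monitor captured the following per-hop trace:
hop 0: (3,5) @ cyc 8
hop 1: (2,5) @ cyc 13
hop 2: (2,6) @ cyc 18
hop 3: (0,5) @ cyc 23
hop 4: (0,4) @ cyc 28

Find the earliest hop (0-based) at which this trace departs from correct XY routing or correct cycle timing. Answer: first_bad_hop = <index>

check 1→ d=(-1,0) cyc+5: ok
check 2→ d=(0,1) cyc+5: BAD: Y-move but x=2≠0

first_bad_hop = 2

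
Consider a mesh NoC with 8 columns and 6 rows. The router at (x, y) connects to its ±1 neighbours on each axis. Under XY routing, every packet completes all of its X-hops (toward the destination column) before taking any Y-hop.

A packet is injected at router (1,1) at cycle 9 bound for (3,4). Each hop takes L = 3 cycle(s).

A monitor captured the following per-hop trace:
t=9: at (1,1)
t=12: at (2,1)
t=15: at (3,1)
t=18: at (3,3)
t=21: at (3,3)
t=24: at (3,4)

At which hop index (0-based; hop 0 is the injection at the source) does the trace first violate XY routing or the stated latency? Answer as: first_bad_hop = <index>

first_bad_hop = 3

[1] (+1,+0) / 3c ⇒ ok
[2] (+1,+0) / 3c ⇒ ok
[3] (+0,+2) / 3c ⇒ BAD: non-unit step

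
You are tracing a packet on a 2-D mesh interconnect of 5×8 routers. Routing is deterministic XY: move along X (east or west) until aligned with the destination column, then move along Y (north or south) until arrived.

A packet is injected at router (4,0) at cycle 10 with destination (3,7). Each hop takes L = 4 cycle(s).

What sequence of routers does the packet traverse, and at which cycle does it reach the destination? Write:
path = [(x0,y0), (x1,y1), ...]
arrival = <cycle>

t=10: at (4,0)
t=14: at (3,0) after W
t=18: at (3,1) after N
t=22: at (3,2) after N
t=26: at (3,3) after N
t=30: at (3,4) after N
t=34: at (3,5) after N
t=38: at (3,6) after N
t=42: at (3,7) after N

path = [(4,0), (3,0), (3,1), (3,2), (3,3), (3,4), (3,5), (3,6), (3,7)]
arrival = 42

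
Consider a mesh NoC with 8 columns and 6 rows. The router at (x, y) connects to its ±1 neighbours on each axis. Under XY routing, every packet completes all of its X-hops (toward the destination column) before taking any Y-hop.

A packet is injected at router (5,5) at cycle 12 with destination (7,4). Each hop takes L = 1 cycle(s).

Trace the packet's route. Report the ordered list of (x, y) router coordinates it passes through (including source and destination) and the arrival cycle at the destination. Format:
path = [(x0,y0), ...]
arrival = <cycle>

#0 — 5,5 | c12
#1 — 6,5 | c13 | E
#2 — 7,5 | c14 | E
#3 — 7,4 | c15 | S

path = [(5,5), (6,5), (7,5), (7,4)]
arrival = 15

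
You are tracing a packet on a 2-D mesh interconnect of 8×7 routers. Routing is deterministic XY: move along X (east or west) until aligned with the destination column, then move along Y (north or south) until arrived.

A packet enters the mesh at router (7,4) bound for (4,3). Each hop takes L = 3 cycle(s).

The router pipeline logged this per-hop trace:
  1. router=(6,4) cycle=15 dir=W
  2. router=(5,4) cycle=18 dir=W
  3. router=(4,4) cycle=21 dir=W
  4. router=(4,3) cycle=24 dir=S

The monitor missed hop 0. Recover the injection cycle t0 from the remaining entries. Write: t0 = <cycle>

t0 = 12

The first recorded entry is hop 1 at cycle 15.
Therefore t0 = 15 − L = 12.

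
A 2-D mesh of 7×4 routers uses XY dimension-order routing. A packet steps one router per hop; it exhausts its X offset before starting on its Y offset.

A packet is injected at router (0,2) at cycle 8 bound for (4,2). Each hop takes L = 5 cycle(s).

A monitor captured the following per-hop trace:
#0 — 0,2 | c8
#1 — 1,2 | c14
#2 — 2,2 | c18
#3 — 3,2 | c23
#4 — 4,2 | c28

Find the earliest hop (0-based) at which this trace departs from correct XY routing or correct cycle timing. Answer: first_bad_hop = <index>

hop 1: step (+1,+0), +6 cyc — BAD: Δcyc=6≠L

first_bad_hop = 1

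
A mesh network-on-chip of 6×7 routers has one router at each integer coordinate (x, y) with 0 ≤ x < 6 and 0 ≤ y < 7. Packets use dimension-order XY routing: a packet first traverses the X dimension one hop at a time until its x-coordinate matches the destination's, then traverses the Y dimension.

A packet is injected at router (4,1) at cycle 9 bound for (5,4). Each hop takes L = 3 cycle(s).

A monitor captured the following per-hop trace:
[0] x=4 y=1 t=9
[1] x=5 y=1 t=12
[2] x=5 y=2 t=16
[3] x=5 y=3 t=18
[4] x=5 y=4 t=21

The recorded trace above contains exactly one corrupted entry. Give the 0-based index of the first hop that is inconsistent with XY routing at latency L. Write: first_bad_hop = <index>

check 1→ d=(1,0) cyc+3: ok
check 2→ d=(0,1) cyc+4: BAD: Δcyc=4≠L

first_bad_hop = 2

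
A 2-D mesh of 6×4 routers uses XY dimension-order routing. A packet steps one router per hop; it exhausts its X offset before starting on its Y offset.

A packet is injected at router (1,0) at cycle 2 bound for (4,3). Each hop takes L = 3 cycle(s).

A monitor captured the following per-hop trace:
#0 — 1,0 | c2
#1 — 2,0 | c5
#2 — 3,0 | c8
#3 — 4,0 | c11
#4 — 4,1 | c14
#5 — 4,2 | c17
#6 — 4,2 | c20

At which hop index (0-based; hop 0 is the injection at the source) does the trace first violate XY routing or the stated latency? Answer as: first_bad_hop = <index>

first_bad_hop = 6

[1] (+1,+0) / 3c ⇒ ok
[2] (+1,+0) / 3c ⇒ ok
[3] (+1,+0) / 3c ⇒ ok
[4] (+0,+1) / 3c ⇒ ok
[5] (+0,+1) / 3c ⇒ ok
[6] (+0,+0) / 3c ⇒ BAD: non-unit step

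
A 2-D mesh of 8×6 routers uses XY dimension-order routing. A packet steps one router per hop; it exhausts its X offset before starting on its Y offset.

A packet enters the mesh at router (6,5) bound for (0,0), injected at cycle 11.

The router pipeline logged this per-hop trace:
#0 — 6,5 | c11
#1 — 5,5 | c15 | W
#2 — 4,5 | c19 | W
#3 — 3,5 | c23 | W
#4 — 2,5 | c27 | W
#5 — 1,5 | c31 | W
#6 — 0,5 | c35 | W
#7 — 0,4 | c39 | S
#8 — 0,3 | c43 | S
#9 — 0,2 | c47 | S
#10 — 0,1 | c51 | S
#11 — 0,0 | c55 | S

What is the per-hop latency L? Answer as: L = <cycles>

Between hops 0 and 1 the cycle counter advances 15 − 11 = 4.
That increment is L by definition: L = 4.

L = 4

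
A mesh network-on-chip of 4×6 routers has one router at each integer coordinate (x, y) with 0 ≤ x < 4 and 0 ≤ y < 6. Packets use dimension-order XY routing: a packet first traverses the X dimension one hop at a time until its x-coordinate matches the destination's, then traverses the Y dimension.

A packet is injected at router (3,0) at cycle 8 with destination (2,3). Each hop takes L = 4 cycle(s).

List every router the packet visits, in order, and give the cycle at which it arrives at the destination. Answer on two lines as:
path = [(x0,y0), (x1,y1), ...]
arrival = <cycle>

src (3,0)  cyc=8
W→(2,0)  cyc=12
N→(2,1)  cyc=16
N→(2,2)  cyc=20
N→(2,3)  cyc=24

path = [(3,0), (2,0), (2,1), (2,2), (2,3)]
arrival = 24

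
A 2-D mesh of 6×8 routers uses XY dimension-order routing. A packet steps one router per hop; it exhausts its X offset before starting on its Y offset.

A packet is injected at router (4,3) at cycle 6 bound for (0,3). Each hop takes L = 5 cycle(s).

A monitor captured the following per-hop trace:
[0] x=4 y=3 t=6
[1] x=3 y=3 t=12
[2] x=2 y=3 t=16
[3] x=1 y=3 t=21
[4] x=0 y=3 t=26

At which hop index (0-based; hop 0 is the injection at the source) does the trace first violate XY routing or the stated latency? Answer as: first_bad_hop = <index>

first_bad_hop = 1

hop 1: step (-1,+0), +6 cyc — BAD: Δcyc=6≠L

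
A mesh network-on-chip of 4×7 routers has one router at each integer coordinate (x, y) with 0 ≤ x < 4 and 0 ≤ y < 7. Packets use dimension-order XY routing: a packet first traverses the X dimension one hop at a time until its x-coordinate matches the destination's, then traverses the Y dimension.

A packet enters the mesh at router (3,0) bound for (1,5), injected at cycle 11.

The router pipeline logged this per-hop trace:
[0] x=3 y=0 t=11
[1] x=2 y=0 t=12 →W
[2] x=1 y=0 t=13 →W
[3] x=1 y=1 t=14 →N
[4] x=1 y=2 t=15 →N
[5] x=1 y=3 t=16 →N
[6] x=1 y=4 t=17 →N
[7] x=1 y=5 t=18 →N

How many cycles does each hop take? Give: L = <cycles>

L = 1

cyc[1] − cyc[0] = 12 − 11 = 1.
Each hop adds L, hence L = 1.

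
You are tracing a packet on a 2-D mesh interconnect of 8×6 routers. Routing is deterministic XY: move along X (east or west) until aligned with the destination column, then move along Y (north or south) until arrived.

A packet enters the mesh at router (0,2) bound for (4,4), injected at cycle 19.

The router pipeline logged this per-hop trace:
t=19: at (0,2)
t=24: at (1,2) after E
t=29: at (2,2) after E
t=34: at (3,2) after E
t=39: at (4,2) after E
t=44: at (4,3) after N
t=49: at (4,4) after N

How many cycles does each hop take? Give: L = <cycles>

L = 5

Δcyc across hop 0→1: 24 − 19 = 5.
Each hop adds L, hence L = 5.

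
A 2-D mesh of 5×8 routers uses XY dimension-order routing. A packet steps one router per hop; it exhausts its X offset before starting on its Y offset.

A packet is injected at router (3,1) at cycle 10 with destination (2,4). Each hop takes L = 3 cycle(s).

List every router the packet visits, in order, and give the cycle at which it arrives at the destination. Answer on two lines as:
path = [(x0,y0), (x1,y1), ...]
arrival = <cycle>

[0] x=3 y=1 t=10
[1] x=2 y=1 t=13 →W
[2] x=2 y=2 t=16 →N
[3] x=2 y=3 t=19 →N
[4] x=2 y=4 t=22 →N

path = [(3,1), (2,1), (2,2), (2,3), (2,4)]
arrival = 22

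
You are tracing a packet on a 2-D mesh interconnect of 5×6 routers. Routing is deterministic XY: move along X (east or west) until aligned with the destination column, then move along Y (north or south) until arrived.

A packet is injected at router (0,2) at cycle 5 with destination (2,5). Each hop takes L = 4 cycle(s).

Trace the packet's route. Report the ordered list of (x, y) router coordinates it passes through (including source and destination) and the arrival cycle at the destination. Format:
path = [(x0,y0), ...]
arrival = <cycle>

path = [(0,2), (1,2), (2,2), (2,3), (2,4), (2,5)]
arrival = 25

[0] x=0 y=2 t=5
[1] x=1 y=2 t=9 →E
[2] x=2 y=2 t=13 →E
[3] x=2 y=3 t=17 →N
[4] x=2 y=4 t=21 →N
[5] x=2 y=5 t=25 →N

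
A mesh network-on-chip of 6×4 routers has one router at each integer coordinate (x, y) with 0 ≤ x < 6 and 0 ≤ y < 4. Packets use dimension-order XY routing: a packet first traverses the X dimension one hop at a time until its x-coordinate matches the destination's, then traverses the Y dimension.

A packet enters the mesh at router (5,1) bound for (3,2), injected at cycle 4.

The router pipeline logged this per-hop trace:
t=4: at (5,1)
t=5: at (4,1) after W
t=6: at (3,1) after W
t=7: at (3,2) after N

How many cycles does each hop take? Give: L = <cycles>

L = 1

cyc[1] − cyc[0] = 5 − 4 = 1.
One hop costs L cycles, so L = 1.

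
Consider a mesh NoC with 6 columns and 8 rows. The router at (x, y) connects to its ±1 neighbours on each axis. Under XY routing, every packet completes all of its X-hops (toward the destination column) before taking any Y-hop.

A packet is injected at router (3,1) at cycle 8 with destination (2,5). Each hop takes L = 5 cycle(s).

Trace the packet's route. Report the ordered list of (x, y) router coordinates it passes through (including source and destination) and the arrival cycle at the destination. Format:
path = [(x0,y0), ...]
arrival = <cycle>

[0] x=3 y=1 t=8
[1] x=2 y=1 t=13 →W
[2] x=2 y=2 t=18 →N
[3] x=2 y=3 t=23 →N
[4] x=2 y=4 t=28 →N
[5] x=2 y=5 t=33 →N

path = [(3,1), (2,1), (2,2), (2,3), (2,4), (2,5)]
arrival = 33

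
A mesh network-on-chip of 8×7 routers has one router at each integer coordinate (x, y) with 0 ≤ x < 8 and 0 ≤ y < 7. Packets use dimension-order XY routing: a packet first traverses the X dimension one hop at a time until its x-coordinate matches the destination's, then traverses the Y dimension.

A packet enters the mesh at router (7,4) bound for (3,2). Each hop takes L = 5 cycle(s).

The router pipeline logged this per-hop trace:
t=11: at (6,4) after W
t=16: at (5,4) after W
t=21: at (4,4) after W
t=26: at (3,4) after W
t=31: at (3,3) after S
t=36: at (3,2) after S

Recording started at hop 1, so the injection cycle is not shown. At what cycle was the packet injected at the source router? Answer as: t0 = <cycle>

The first recorded entry is hop 1 at cycle 11.
t0 = cyc[1] − L = 11 − 5 = 6.

t0 = 6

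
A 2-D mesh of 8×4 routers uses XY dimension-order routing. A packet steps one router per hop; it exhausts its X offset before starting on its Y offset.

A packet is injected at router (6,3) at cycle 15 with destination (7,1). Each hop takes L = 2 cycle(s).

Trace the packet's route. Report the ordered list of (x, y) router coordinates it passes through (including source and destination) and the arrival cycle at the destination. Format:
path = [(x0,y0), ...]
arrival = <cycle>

[0] x=6 y=3 t=15
[1] x=7 y=3 t=17 →E
[2] x=7 y=2 t=19 →S
[3] x=7 y=1 t=21 →S

path = [(6,3), (7,3), (7,2), (7,1)]
arrival = 21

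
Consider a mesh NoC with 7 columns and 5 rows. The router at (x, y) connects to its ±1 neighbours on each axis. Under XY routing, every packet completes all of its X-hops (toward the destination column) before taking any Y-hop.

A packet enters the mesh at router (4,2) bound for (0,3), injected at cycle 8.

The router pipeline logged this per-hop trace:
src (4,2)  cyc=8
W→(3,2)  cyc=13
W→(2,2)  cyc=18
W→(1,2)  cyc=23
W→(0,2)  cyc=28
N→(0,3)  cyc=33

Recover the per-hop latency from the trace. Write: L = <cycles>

L = 5

cyc[1] − cyc[0] = 13 − 8 = 5.
Each hop adds L, hence L = 5.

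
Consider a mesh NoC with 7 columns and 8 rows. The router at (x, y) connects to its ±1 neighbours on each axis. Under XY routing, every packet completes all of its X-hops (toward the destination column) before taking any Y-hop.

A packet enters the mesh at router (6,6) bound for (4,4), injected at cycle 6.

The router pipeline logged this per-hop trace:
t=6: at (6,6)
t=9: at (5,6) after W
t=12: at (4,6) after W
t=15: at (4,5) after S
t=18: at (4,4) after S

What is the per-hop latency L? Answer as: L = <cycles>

cyc[1] − cyc[0] = 9 − 6 = 3.
That increment is L by definition: L = 3.

L = 3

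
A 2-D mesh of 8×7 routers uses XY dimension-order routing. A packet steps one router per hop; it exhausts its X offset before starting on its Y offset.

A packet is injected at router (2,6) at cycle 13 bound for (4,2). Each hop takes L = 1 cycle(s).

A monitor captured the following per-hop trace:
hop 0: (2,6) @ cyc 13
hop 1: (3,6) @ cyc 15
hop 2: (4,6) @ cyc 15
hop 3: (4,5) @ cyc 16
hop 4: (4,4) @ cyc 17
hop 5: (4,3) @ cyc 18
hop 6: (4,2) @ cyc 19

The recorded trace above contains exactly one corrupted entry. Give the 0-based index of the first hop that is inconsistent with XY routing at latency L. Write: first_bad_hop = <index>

hop 1: step (+1,+0), +2 cyc — BAD: Δcyc=2≠L

first_bad_hop = 1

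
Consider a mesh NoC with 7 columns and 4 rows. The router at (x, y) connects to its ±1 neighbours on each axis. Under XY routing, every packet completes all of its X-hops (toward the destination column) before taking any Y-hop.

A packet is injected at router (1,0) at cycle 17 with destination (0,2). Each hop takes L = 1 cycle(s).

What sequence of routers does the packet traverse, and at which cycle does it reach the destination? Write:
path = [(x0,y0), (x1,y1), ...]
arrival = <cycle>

path = [(1,0), (0,0), (0,1), (0,2)]
arrival = 20

  0. router=(1,0) cycle=17 (inject)
  1. router=(0,0) cycle=18 dir=W
  2. router=(0,1) cycle=19 dir=N
  3. router=(0,2) cycle=20 dir=N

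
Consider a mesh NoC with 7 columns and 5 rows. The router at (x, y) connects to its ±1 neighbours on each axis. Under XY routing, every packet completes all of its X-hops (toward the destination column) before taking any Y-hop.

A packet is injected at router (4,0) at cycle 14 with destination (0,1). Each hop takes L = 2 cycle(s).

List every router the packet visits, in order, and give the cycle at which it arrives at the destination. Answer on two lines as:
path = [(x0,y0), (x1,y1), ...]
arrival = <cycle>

path = [(4,0), (3,0), (2,0), (1,0), (0,0), (0,1)]
arrival = 24

t=14: at (4,0)
t=16: at (3,0) after W
t=18: at (2,0) after W
t=20: at (1,0) after W
t=22: at (0,0) after W
t=24: at (0,1) after N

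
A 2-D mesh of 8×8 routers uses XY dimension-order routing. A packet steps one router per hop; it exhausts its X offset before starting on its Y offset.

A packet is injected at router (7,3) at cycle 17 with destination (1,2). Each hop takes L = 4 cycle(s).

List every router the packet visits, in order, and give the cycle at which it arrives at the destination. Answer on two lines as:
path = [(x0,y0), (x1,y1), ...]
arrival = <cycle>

#0 — 7,3 | c17
#1 — 6,3 | c21 | W
#2 — 5,3 | c25 | W
#3 — 4,3 | c29 | W
#4 — 3,3 | c33 | W
#5 — 2,3 | c37 | W
#6 — 1,3 | c41 | W
#7 — 1,2 | c45 | S

path = [(7,3), (6,3), (5,3), (4,3), (3,3), (2,3), (1,3), (1,2)]
arrival = 45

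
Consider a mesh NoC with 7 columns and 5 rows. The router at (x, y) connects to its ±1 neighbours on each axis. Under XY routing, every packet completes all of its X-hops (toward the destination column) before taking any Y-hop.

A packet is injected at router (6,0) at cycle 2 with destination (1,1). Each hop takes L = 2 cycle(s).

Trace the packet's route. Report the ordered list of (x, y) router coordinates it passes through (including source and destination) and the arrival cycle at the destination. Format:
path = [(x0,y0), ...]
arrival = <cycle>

path = [(6,0), (5,0), (4,0), (3,0), (2,0), (1,0), (1,1)]
arrival = 14

#0 — 6,0 | c2
#1 — 5,0 | c4 | W
#2 — 4,0 | c6 | W
#3 — 3,0 | c8 | W
#4 — 2,0 | c10 | W
#5 — 1,0 | c12 | W
#6 — 1,1 | c14 | N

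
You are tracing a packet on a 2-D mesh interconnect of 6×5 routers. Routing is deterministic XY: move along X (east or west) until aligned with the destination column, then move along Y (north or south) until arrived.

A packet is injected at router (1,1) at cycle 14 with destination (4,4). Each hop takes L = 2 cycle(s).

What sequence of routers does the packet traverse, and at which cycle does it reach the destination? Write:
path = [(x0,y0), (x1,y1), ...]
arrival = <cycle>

src (1,1)  cyc=14
E→(2,1)  cyc=16
E→(3,1)  cyc=18
E→(4,1)  cyc=20
N→(4,2)  cyc=22
N→(4,3)  cyc=24
N→(4,4)  cyc=26

path = [(1,1), (2,1), (3,1), (4,1), (4,2), (4,3), (4,4)]
arrival = 26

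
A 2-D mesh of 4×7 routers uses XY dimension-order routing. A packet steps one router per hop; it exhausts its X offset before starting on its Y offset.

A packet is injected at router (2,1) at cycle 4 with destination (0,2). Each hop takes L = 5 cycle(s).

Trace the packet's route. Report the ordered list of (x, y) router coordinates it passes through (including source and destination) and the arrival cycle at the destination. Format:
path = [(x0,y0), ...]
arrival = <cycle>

src (2,1)  cyc=4
W→(1,1)  cyc=9
W→(0,1)  cyc=14
N→(0,2)  cyc=19

path = [(2,1), (1,1), (0,1), (0,2)]
arrival = 19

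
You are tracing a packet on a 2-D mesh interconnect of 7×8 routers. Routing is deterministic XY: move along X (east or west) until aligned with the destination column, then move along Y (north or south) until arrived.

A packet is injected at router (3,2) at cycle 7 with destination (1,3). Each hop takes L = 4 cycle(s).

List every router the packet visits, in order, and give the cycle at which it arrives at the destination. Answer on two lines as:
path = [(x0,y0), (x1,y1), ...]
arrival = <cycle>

path = [(3,2), (2,2), (1,2), (1,3)]
arrival = 19

[0] x=3 y=2 t=7
[1] x=2 y=2 t=11 →W
[2] x=1 y=2 t=15 →W
[3] x=1 y=3 t=19 →N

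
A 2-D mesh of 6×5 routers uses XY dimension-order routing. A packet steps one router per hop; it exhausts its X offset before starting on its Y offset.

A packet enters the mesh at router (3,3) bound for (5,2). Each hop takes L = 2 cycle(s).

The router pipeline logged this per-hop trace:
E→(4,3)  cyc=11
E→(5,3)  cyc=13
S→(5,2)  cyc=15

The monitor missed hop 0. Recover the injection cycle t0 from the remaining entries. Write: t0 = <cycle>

t0 = 9

Hop 1 reached at cycle 11; hop k is at t0 + k·L.
Therefore t0 = 11 − L = 9.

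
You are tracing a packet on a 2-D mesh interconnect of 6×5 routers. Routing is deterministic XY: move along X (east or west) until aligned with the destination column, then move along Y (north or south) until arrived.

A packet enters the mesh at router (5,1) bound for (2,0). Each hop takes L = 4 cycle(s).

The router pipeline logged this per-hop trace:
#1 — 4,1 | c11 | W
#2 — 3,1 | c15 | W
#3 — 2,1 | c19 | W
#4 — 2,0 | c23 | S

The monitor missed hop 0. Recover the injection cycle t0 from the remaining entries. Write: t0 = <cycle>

t0 = 7

cyc[1] = 11 and cyc[k] = t0 + k·L for every k.
So t0 = 11 − 1·4 = 7.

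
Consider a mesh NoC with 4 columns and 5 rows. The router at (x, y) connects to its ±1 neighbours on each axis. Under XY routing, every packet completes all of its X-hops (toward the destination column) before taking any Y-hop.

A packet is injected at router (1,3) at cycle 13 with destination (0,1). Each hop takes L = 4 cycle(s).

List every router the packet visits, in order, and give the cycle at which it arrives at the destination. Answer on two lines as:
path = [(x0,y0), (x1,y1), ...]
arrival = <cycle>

  0. router=(1,3) cycle=13 (inject)
  1. router=(0,3) cycle=17 dir=W
  2. router=(0,2) cycle=21 dir=S
  3. router=(0,1) cycle=25 dir=S

path = [(1,3), (0,3), (0,2), (0,1)]
arrival = 25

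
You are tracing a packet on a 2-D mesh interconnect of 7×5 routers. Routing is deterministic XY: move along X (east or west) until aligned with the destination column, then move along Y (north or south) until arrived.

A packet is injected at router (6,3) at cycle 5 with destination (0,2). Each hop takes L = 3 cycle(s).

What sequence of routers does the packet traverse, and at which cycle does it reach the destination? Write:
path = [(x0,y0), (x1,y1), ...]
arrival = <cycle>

t=5: at (6,3)
t=8: at (5,3) after W
t=11: at (4,3) after W
t=14: at (3,3) after W
t=17: at (2,3) after W
t=20: at (1,3) after W
t=23: at (0,3) after W
t=26: at (0,2) after S

path = [(6,3), (5,3), (4,3), (3,3), (2,3), (1,3), (0,3), (0,2)]
arrival = 26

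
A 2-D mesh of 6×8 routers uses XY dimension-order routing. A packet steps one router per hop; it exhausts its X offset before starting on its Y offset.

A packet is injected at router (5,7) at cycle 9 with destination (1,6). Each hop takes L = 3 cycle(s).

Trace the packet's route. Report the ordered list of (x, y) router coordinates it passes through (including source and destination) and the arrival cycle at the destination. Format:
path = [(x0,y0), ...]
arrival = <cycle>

path = [(5,7), (4,7), (3,7), (2,7), (1,7), (1,6)]
arrival = 24

  0. router=(5,7) cycle=9 (inject)
  1. router=(4,7) cycle=12 dir=W
  2. router=(3,7) cycle=15 dir=W
  3. router=(2,7) cycle=18 dir=W
  4. router=(1,7) cycle=21 dir=W
  5. router=(1,6) cycle=24 dir=S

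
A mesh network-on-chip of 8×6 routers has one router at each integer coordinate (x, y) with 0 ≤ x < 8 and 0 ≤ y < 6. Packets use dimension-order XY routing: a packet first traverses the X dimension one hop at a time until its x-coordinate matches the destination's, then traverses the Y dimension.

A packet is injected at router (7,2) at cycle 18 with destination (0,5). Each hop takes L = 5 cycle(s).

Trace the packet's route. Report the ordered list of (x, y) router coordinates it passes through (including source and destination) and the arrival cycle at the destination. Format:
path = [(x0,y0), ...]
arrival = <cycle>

path = [(7,2), (6,2), (5,2), (4,2), (3,2), (2,2), (1,2), (0,2), (0,3), (0,4), (0,5)]
arrival = 68

src (7,2)  cyc=18
W→(6,2)  cyc=23
W→(5,2)  cyc=28
W→(4,2)  cyc=33
W→(3,2)  cyc=38
W→(2,2)  cyc=43
W→(1,2)  cyc=48
W→(0,2)  cyc=53
N→(0,3)  cyc=58
N→(0,4)  cyc=63
N→(0,5)  cyc=68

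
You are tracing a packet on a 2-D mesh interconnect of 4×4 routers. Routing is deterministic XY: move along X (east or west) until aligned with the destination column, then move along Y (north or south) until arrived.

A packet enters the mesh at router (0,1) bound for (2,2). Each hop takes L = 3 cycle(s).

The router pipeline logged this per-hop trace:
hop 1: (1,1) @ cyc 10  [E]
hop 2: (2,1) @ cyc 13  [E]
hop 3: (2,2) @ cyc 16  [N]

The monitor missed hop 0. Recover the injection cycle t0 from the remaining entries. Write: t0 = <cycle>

Hop 1 reached at cycle 10; hop k is at t0 + k·L.
Therefore t0 = 10 − L = 7.

t0 = 7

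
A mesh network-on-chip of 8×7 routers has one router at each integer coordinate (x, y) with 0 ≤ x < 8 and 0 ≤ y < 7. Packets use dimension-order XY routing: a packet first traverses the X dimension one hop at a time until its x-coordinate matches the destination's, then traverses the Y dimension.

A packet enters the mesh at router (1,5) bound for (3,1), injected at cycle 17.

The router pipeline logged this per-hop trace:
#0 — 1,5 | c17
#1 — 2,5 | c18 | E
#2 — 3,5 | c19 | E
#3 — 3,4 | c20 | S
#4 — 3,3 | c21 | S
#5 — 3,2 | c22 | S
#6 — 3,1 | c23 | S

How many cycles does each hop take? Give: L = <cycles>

L = 1

Δcyc across hop 0→1: 18 − 17 = 1.
Per-hop latency L = Δcyc = 1.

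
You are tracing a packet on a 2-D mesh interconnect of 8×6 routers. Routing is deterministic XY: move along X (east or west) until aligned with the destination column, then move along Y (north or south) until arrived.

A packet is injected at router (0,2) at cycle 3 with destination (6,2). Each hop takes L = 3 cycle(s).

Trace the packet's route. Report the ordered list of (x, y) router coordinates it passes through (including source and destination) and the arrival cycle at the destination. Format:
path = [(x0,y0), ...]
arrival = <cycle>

path = [(0,2), (1,2), (2,2), (3,2), (4,2), (5,2), (6,2)]
arrival = 21

hop 0: (0,2) @ cyc 3
hop 1: (1,2) @ cyc 6  [E]
hop 2: (2,2) @ cyc 9  [E]
hop 3: (3,2) @ cyc 12  [E]
hop 4: (4,2) @ cyc 15  [E]
hop 5: (5,2) @ cyc 18  [E]
hop 6: (6,2) @ cyc 21  [E]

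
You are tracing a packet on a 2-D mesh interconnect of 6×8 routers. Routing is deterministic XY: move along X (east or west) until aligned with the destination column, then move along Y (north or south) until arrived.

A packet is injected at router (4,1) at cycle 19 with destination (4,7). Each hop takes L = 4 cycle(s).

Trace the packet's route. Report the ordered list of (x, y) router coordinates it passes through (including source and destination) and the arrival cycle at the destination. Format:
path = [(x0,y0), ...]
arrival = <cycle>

  0. router=(4,1) cycle=19 (inject)
  1. router=(4,2) cycle=23 dir=N
  2. router=(4,3) cycle=27 dir=N
  3. router=(4,4) cycle=31 dir=N
  4. router=(4,5) cycle=35 dir=N
  5. router=(4,6) cycle=39 dir=N
  6. router=(4,7) cycle=43 dir=N

path = [(4,1), (4,2), (4,3), (4,4), (4,5), (4,6), (4,7)]
arrival = 43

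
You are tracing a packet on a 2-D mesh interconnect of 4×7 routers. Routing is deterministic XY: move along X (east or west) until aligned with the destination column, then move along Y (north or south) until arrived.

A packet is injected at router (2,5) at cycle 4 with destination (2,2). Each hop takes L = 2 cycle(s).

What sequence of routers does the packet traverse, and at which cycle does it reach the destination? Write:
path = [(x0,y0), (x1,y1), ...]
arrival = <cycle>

[0] x=2 y=5 t=4
[1] x=2 y=4 t=6 →S
[2] x=2 y=3 t=8 →S
[3] x=2 y=2 t=10 →S

path = [(2,5), (2,4), (2,3), (2,2)]
arrival = 10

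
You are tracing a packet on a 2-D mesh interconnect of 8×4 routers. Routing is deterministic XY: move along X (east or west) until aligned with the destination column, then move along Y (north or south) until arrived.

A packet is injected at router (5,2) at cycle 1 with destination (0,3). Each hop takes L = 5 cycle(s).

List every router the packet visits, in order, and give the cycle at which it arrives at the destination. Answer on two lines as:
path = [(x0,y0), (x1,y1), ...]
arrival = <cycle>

t=1: at (5,2)
t=6: at (4,2) after W
t=11: at (3,2) after W
t=16: at (2,2) after W
t=21: at (1,2) after W
t=26: at (0,2) after W
t=31: at (0,3) after N

path = [(5,2), (4,2), (3,2), (2,2), (1,2), (0,2), (0,3)]
arrival = 31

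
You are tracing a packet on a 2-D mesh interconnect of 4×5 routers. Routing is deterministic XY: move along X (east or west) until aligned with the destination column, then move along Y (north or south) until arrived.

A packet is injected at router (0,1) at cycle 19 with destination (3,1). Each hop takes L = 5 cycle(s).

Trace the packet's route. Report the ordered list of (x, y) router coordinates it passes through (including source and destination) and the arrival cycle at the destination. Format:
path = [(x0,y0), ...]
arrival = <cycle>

#0 — 0,1 | c19
#1 — 1,1 | c24 | E
#2 — 2,1 | c29 | E
#3 — 3,1 | c34 | E

path = [(0,1), (1,1), (2,1), (3,1)]
arrival = 34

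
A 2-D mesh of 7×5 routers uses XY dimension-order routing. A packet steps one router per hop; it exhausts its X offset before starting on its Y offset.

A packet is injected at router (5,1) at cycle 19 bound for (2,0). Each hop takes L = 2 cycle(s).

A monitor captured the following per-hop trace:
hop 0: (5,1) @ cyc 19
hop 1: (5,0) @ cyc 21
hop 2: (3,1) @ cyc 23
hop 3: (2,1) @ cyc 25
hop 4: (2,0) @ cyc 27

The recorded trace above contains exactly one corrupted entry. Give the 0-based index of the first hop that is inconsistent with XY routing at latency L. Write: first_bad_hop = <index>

first_bad_hop = 1

[1] (+0,-1) / 2c ⇒ BAD: Y-move but x=5≠2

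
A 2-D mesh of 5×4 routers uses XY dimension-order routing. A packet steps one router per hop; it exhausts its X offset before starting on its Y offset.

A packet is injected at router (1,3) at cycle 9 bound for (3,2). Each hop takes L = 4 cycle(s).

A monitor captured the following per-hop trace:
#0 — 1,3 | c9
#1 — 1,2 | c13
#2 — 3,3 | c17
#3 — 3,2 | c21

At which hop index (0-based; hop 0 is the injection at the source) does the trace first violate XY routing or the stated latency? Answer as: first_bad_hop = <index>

first_bad_hop = 1

check 1→ d=(0,-1) cyc+4: BAD: Y-move but x=1≠3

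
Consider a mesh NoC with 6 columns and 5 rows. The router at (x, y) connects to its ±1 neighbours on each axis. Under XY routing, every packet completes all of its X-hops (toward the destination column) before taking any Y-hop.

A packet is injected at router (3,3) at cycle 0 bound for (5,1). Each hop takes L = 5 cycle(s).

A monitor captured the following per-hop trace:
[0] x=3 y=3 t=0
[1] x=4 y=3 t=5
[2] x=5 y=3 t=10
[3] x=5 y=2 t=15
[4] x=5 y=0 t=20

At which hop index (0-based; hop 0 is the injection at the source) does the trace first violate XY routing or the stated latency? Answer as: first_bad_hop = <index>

[1] (+1,+0) / 5c ⇒ ok
[2] (+1,+0) / 5c ⇒ ok
[3] (+0,-1) / 5c ⇒ ok
[4] (+0,-2) / 5c ⇒ BAD: non-unit step

first_bad_hop = 4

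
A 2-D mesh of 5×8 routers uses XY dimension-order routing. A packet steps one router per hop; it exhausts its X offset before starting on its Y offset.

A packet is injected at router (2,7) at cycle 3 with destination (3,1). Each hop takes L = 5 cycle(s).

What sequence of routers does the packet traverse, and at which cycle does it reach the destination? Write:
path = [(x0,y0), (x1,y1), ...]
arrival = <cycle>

  0. router=(2,7) cycle=3 (inject)
  1. router=(3,7) cycle=8 dir=E
  2. router=(3,6) cycle=13 dir=S
  3. router=(3,5) cycle=18 dir=S
  4. router=(3,4) cycle=23 dir=S
  5. router=(3,3) cycle=28 dir=S
  6. router=(3,2) cycle=33 dir=S
  7. router=(3,1) cycle=38 dir=S

path = [(2,7), (3,7), (3,6), (3,5), (3,4), (3,3), (3,2), (3,1)]
arrival = 38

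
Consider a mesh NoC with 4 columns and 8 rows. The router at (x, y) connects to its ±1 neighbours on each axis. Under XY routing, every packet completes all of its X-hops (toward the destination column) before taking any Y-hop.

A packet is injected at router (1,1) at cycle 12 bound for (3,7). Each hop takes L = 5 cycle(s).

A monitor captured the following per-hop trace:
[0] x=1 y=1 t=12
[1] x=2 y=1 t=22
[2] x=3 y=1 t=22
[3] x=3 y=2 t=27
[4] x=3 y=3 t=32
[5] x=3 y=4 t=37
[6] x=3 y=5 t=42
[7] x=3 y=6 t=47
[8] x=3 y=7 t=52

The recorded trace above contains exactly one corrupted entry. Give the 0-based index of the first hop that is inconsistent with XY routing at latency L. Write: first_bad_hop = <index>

first_bad_hop = 1

check 1→ d=(1,0) cyc+10: BAD: Δcyc=10≠L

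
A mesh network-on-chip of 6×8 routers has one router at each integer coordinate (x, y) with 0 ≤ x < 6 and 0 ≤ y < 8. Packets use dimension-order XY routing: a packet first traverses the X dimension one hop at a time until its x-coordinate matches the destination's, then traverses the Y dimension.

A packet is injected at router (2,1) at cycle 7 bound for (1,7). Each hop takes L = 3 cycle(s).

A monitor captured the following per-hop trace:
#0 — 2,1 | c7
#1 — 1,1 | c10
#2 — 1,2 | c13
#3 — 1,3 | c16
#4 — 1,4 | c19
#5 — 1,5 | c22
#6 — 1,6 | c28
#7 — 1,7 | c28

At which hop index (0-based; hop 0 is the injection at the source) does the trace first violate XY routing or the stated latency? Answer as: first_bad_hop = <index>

first_bad_hop = 6

check 1→ d=(-1,0) cyc+3: ok
check 2→ d=(0,1) cyc+3: ok
check 3→ d=(0,1) cyc+3: ok
check 4→ d=(0,1) cyc+3: ok
check 5→ d=(0,1) cyc+3: ok
check 6→ d=(0,1) cyc+6: BAD: Δcyc=6≠L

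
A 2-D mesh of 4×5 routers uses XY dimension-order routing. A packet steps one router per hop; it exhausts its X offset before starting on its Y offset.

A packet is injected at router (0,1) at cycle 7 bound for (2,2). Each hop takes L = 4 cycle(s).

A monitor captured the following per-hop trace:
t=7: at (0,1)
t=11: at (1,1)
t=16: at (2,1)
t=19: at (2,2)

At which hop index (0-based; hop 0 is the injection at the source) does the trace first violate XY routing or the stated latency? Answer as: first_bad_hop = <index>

hop 1: step (+1,+0), +4 cyc — ok
hop 2: step (+1,+0), +5 cyc — BAD: Δcyc=5≠L

first_bad_hop = 2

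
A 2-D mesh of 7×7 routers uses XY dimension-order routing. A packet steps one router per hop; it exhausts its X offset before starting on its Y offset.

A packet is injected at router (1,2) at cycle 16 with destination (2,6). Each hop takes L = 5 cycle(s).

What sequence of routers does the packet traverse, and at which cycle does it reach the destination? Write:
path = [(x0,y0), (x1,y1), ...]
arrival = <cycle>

path = [(1,2), (2,2), (2,3), (2,4), (2,5), (2,6)]
arrival = 41

t=16: at (1,2)
t=21: at (2,2) after E
t=26: at (2,3) after N
t=31: at (2,4) after N
t=36: at (2,5) after N
t=41: at (2,6) after N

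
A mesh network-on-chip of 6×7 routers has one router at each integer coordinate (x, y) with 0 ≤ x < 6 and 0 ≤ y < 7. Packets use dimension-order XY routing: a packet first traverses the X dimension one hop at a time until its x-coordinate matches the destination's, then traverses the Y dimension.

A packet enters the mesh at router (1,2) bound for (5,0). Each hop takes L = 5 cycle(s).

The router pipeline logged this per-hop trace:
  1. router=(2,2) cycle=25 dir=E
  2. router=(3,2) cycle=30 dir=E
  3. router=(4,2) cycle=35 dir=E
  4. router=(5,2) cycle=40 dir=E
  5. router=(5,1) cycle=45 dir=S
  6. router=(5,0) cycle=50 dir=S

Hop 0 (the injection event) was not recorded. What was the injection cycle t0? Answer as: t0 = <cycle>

t0 = 20

Hop 1 reached at cycle 25; hop k is at t0 + k·L.
Subtract one hop: t0 = 25 − 5 = 20.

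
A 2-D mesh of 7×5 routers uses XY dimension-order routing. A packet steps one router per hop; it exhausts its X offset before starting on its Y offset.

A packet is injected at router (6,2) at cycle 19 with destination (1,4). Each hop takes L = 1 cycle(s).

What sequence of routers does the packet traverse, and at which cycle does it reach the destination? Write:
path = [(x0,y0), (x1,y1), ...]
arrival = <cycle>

path = [(6,2), (5,2), (4,2), (3,2), (2,2), (1,2), (1,3), (1,4)]
arrival = 26

  0. router=(6,2) cycle=19 (inject)
  1. router=(5,2) cycle=20 dir=W
  2. router=(4,2) cycle=21 dir=W
  3. router=(3,2) cycle=22 dir=W
  4. router=(2,2) cycle=23 dir=W
  5. router=(1,2) cycle=24 dir=W
  6. router=(1,3) cycle=25 dir=N
  7. router=(1,4) cycle=26 dir=N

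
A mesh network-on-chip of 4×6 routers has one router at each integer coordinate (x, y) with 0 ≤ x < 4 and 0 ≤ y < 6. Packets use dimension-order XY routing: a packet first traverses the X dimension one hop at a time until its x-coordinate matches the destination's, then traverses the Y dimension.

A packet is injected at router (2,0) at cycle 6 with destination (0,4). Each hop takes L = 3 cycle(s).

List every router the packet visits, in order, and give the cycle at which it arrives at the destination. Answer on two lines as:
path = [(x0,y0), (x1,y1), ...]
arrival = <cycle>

[0] x=2 y=0 t=6
[1] x=1 y=0 t=9 →W
[2] x=0 y=0 t=12 →W
[3] x=0 y=1 t=15 →N
[4] x=0 y=2 t=18 →N
[5] x=0 y=3 t=21 →N
[6] x=0 y=4 t=24 →N

path = [(2,0), (1,0), (0,0), (0,1), (0,2), (0,3), (0,4)]
arrival = 24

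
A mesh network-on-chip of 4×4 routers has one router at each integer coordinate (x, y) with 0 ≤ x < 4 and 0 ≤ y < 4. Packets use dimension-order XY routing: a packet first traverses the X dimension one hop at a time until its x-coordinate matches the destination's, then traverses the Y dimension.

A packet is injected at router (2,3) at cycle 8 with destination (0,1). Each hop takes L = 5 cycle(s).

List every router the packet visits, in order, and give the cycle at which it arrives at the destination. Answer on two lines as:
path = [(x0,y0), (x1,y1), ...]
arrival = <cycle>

path = [(2,3), (1,3), (0,3), (0,2), (0,1)]
arrival = 28

#0 — 2,3 | c8
#1 — 1,3 | c13 | W
#2 — 0,3 | c18 | W
#3 — 0,2 | c23 | S
#4 — 0,1 | c28 | S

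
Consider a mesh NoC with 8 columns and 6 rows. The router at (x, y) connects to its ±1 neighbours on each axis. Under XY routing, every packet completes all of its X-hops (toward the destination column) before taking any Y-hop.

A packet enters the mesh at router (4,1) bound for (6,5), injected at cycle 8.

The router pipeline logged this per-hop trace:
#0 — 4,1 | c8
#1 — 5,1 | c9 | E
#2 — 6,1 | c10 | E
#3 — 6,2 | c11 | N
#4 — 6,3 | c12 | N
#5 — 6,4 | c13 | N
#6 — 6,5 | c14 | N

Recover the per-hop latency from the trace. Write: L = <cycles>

cyc[1] − cyc[0] = 9 − 8 = 1.
That increment is L by definition: L = 1.

L = 1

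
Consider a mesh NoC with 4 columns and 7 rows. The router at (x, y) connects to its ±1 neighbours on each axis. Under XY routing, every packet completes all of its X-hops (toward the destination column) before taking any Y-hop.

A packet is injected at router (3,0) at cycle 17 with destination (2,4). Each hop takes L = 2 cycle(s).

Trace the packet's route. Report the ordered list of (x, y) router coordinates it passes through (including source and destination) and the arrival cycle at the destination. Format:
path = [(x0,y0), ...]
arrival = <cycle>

path = [(3,0), (2,0), (2,1), (2,2), (2,3), (2,4)]
arrival = 27

src (3,0)  cyc=17
W→(2,0)  cyc=19
N→(2,1)  cyc=21
N→(2,2)  cyc=23
N→(2,3)  cyc=25
N→(2,4)  cyc=27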